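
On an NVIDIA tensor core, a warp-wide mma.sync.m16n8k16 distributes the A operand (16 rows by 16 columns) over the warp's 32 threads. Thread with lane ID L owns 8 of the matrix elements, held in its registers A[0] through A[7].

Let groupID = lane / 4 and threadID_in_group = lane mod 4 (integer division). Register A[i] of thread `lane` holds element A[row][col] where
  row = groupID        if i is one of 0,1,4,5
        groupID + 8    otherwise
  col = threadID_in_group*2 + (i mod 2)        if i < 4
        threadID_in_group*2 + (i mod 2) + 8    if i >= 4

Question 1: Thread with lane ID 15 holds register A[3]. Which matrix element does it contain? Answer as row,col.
lane 15: gid=3 (15/4), tid=3 (15%4)
i=3: r=3+8=11, c=3*2+1+0=7

11,7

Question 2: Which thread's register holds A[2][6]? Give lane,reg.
r=2→G=2,rhi=0  c=6→chi=0,T=3,p=0
L=2*4+3=11  i=0*4+0*2+0=0

11,0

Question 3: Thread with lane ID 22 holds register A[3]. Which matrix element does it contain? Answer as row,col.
13,5

lane 22->22/4=5, 22 mod 4=2
i=3  r:5+8->13  c:2·2+1+0->5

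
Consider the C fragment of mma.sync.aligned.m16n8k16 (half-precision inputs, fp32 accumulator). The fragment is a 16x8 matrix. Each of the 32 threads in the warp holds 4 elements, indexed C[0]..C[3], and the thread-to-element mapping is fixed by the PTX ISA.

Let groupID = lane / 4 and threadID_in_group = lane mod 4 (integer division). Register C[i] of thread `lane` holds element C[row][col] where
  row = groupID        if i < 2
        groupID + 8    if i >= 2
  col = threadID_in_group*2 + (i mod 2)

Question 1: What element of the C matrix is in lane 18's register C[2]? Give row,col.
lane 18: gid=4 (18/4), tid=2 (18%4)
i=2: r=4+8=12, c=2*2+0=4

12,4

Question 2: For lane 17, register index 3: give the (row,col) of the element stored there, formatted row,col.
12,3

L=17=>grp=17>>2=4, tig=17&3=1
[3]=>row 4+8=12  col 1·2+1=3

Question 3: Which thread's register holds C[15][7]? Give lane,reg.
r:15=>grp=7,rB=1  c:7=>tig=3,lo=1
L=7*4+3=31  i=1*2+1=3

31,3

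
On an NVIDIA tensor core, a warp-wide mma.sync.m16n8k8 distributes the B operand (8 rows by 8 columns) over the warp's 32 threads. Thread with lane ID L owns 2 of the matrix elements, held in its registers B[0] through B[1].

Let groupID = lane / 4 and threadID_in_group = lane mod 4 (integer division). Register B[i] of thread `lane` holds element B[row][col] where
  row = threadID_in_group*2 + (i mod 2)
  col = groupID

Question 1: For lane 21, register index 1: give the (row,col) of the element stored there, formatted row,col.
lane 21->21/4=5, 21 mod 4=1
i=1  r:2·1+1->3  c:5

3,5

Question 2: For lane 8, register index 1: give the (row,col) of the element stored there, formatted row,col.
1,2

lane 8: G=2 (8/4), T=0 (8%4)
i=1: r=0*2+1=1, c=G=2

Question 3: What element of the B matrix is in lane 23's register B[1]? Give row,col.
7,5

lane 23: gid=5 (23/4), tid=3 (23%4)
i=1: r=3*2+1=7, c=gid=5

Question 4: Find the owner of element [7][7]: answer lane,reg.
c=7⇒gr=7  r=7⇒th=3,odd=1
L=7*4+3=31  i=1=1

31,1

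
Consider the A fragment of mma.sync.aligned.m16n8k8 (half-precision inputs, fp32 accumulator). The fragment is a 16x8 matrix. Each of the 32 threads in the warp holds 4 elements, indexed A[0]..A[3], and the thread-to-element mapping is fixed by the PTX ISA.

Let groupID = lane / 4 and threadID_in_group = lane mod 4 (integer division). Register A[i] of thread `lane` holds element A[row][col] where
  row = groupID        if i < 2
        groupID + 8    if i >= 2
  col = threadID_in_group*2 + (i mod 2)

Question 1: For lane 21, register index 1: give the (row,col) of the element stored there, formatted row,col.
L=21→G=21>>2=5, T=21&3=1
[1]→row 5+0=5  col 1·2+1=3

5,3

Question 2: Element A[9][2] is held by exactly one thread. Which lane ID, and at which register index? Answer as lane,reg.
5,2

r=9→G=1,rhi=1  c=2→T=1,p=0
L=1*4+1=5  i=1*2+0=2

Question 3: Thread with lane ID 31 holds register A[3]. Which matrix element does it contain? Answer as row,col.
15,7

31: grp=7,tig=3
[3] (7+8,3*2+1) = (15,7)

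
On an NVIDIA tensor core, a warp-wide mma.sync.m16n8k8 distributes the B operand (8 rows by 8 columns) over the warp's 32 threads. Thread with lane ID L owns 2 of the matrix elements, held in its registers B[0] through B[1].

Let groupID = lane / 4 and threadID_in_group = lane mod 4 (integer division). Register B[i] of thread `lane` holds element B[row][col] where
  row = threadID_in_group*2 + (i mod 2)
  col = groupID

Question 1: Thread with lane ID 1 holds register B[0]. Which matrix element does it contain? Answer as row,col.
2,0

L=1⇒gr=1>>2=0, th=1&3=1
[0]⇒row 1·2+0=2  col gr=0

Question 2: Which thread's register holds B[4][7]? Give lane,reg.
c=7⇒gr=7  r=4⇒th=2,odd=0
L=7*4+2=30  i=0=0

30,0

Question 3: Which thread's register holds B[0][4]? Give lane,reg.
16,0

c: 4->gid=4  r: 0->tid=0,i&1=0
L=4*4+0=16  i=0=0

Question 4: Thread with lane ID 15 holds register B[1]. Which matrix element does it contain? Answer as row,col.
L=15⇒gr=15>>2=3, th=15&3=3
[1]⇒row 3·2+1=7  col gr=3

7,3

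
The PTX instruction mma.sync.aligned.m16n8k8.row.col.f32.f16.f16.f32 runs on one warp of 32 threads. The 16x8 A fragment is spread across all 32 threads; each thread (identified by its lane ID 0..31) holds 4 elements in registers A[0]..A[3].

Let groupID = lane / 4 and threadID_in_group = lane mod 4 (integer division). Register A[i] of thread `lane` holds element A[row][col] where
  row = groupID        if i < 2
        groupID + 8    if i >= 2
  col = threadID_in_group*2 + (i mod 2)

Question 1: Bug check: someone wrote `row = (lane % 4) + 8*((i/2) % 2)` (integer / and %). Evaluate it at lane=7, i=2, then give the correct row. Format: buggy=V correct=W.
buggy=11 correct=9

`(lane % 4) + 8*((i/2) % 2)`[7,2]->11
L=7->g=7>>2=1, t=7&3=3
[2]->row 1+8=9  col 3·2+0=6
row: 11 vs 9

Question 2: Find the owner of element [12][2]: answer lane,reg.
r=12→G=4,rhi=1  c=2→T=1,p=0
L=4*4+1=17  i=1*2+0=2

17,2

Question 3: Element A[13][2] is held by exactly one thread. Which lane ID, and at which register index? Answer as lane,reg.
21,2

r: 13->gid=5,r8=1  c: 2->tid=1,i&1=0
L=5*4+1=21  i=1*2+0=2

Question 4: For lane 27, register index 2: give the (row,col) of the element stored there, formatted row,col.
lane 27=>27/4=6, 27 mod 4=3
i=2  r:6+8=>14  c:2·3+0=>6

14,6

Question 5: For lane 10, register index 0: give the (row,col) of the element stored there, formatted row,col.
2,4

lane 10⇒10/4=2, 10 mod 4=2
i=0  r:2+0⇒2  c:2·2+0⇒4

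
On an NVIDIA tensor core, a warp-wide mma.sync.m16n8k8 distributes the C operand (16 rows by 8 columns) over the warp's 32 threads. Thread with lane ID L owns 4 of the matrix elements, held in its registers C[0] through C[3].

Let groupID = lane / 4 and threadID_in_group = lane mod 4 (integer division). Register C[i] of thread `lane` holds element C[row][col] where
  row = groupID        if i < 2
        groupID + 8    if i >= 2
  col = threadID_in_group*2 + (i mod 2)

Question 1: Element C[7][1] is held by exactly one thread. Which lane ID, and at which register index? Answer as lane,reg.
28,1

r=7→G=7,rhi=0  c=1→T=0,p=1
L=7*4+0=28  i=0*2+1=1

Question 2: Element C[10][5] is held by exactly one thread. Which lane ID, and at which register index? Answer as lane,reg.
10,3

r:10=>grp=2,rB=1  c:5=>tig=2,lo=1
L=2*4+2=10  i=1*2+1=3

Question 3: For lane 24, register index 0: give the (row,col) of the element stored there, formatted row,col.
6,0

L=24⇒gr=24>>2=6, th=24&3=0
[0]⇒row 6+0=6  col 0·2+0=0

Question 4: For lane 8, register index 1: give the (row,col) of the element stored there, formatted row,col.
L=8⇒gr=8>>2=2, th=8&3=0
[1]⇒row 2+0=2  col 0·2+1=1

2,1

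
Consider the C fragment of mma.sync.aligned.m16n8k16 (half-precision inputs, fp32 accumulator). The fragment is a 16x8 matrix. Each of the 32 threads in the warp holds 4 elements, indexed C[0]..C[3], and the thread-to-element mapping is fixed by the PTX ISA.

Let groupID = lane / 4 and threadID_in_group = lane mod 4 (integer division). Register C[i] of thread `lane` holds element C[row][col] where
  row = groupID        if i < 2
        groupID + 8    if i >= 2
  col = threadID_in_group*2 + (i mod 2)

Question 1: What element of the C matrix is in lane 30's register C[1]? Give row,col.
7,5

L=30→G=30>>2=7, T=30&3=2
[1]→row 7+0=7  col 2·2+1=5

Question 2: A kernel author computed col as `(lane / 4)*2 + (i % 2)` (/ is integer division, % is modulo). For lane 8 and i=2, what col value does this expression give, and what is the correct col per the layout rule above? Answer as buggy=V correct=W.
`(lane / 4)*2 + (i % 2)`[8,2]->4
lane 8->8/4=2, 8 mod 4=0
i=2  r:2+8->10  c:2·0+0->0
col: 4 vs 0

buggy=4 correct=0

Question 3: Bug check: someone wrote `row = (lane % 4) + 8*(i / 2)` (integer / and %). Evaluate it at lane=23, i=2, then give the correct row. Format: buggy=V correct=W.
buggy=11 correct=13

`(lane % 4) + 8*(i / 2)`[23,2]⇒11
23: gr=5,th=3
[2] (5+8,3*2+0) = (13,6)
row: 11 vs 13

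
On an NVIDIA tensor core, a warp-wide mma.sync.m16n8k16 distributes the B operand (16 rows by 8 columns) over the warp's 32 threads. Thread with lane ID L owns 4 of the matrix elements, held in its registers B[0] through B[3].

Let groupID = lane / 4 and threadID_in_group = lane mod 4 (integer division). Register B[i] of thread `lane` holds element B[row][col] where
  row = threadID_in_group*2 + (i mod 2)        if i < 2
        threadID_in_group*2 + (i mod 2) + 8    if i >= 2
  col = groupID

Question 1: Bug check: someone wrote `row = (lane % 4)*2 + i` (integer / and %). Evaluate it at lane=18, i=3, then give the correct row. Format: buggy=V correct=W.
buggy=7 correct=13

`(lane % 4)*2 + i`[18,3]⇒7
18: gr=4,th=2
[3] (2*2+1+8,4) = (13,4)
row: 7 vs 13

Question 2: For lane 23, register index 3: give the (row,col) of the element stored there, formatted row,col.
15,5

lane 23: grp=5 (23/4), tig=3 (23%4)
i=3: r=3*2+1+8=15, c=grp=5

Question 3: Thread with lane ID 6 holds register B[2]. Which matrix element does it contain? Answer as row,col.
lane 6: G=1 (6/4), T=2 (6%4)
i=2: r=2*2+0+8=12, c=G=1

12,1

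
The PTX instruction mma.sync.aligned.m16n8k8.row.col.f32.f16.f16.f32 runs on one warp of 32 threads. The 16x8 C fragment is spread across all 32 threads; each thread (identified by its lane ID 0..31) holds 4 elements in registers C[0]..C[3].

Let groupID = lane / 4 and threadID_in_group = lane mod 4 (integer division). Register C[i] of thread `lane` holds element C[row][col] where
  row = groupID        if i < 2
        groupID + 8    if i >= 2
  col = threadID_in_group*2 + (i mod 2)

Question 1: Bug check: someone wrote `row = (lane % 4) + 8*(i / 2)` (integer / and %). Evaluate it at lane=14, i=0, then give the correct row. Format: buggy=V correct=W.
`(lane % 4) + 8*(i / 2)`[14,0]⇒2
14: gr=3,th=2
[0] (3+0,2*2+0) = (3,4)
row: 2 vs 3

buggy=2 correct=3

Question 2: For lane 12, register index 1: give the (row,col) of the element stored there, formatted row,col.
3,1

L=12→G=12>>2=3, T=12&3=0
[1]→row 3+0=3  col 0·2+1=1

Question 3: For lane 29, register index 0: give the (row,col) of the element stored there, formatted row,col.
L=29->g=29>>2=7, t=29&3=1
[0]->row 7+0=7  col 1·2+0=2

7,2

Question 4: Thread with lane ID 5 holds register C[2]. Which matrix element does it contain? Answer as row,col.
9,2

5: gid=1,tid=1
[2] (1+8,1*2+0) = (9,2)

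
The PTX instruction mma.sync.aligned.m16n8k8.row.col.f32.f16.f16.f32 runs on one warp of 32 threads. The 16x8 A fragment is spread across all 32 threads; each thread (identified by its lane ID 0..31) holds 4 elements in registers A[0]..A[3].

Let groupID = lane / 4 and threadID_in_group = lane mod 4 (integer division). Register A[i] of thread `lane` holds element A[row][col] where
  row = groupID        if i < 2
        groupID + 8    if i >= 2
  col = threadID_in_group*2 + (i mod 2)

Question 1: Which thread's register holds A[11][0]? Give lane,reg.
r:11=>grp=3,rB=1  c:0=>tig=0,lo=0
L=3*4+0=12  i=1*2+0=2

12,2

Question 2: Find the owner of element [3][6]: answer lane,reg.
15,0

r=3->g=3,rb=0  c=6->t=3,b0=0
L=3*4+3=15  i=0*2+0=0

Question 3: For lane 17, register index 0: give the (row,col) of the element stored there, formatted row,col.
4,2

lane 17: g=4 (17/4), t=1 (17%4)
i=0: r=4+0=4, c=1*2+0=2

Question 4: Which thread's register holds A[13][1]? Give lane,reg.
r=13->g=5,rb=1  c=1->t=0,b0=1
L=5*4+0=20  i=1*2+1=3

20,3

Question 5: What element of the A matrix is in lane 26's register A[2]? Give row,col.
lane 26->26/4=6, 26 mod 4=2
i=2  r:6+8->14  c:2·2+0->4

14,4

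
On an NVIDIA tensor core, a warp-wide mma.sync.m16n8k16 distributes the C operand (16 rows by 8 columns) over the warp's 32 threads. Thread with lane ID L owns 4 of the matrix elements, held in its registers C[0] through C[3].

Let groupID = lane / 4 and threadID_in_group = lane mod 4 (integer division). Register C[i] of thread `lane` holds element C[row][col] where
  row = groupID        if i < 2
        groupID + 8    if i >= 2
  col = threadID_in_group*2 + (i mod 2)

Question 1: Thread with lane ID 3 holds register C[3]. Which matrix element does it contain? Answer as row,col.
8,7

3: gr=0,th=3
[3] (0+8,3*2+1) = (8,7)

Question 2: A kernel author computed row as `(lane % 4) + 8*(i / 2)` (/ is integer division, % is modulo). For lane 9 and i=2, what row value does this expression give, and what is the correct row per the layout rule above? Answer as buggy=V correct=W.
`(lane % 4) + 8*(i / 2)`[9,2]->9
lane 9->9/4=2, 9 mod 4=1
i=2  r:2+8->10  c:2·1+0->2
row: 9 vs 10

buggy=9 correct=10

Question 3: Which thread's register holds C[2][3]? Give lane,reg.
9,1

r=2⇒gr=2,Rb=0  c=3⇒th=1,odd=1
L=2*4+1=9  i=0*2+1=1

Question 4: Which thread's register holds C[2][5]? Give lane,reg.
10,1

r: 2->gid=2,r8=0  c: 5->tid=2,i&1=1
L=2*4+2=10  i=0*2+1=1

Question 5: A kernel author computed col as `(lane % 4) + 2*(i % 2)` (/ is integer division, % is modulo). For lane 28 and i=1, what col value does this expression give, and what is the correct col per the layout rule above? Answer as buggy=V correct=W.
`(lane % 4) + 2*(i % 2)`[28,1]->2
lane 28: gid=7 (28/4), tid=0 (28%4)
i=1: r=7+0=7, c=0*2+1=1
col: 2 vs 1

buggy=2 correct=1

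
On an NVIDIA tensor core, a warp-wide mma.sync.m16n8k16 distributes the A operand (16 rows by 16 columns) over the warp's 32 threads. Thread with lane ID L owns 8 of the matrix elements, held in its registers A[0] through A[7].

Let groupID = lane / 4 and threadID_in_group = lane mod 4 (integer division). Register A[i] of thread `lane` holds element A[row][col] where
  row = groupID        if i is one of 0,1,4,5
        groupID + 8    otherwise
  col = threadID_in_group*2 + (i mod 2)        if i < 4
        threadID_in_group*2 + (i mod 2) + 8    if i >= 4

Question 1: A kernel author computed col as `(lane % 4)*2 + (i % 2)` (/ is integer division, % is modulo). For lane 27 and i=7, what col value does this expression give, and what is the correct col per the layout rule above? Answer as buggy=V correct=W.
`(lane % 4)*2 + (i % 2)`[27,7]⇒7
L=27⇒gr=27>>2=6, th=27&3=3
[7]⇒row 6+8=14  col 3·2+1+8=15
col: 7 vs 15

buggy=7 correct=15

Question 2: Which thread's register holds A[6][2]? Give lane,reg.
25,0

r=6⇒gr=6,Rb=0  c=2⇒Cb=0,th=1,odd=0
L=6*4+1=25  i=0*4+0*2+0=0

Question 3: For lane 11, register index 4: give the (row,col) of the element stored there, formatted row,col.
lane 11→11/4=2, 11 mod 4=3
i=4  r:2+0→2  c:2·3+0+8→14

2,14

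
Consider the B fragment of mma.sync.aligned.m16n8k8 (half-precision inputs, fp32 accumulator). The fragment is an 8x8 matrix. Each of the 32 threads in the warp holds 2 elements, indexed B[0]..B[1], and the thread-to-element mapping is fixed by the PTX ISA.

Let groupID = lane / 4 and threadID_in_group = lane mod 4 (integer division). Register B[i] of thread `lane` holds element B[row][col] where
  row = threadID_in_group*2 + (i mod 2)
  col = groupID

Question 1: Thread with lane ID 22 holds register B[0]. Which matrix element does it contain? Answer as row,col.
4,5

lane 22: gr=5 (22/4), th=2 (22%4)
i=0: r=2*2+0=4, c=gr=5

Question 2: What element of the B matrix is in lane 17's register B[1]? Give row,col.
3,4

L=17⇒gr=17>>2=4, th=17&3=1
[1]⇒row 1·2+1=3  col gr=4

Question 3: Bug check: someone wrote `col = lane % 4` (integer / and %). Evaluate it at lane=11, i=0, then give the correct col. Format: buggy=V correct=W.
`lane % 4`[11,0]=>3
lane 11=>11/4=2, 11 mod 4=3
i=0  r:2·3+0=>6  c:2
col: 3 vs 2

buggy=3 correct=2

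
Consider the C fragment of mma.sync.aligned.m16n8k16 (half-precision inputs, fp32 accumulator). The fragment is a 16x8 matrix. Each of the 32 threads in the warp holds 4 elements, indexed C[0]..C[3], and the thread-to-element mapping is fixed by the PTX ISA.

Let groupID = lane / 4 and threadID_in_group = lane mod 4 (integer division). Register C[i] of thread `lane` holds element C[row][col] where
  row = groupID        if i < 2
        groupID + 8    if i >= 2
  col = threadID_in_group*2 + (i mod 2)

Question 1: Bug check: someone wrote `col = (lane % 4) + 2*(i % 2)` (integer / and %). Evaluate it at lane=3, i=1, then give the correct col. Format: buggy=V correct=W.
buggy=5 correct=7

`(lane % 4) + 2*(i % 2)`[3,1]=>5
lane 3: grp=0 (3/4), tig=3 (3%4)
i=1: r=0+0=0, c=3*2+1=7
col: 5 vs 7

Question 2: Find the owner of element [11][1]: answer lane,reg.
r: 11->gid=3,r8=1  c: 1->tid=0,i&1=1
L=3*4+0=12  i=1*2+1=3

12,3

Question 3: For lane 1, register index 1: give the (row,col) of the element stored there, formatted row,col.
L=1→G=1>>2=0, T=1&3=1
[1]→row 0+0=0  col 1·2+1=3

0,3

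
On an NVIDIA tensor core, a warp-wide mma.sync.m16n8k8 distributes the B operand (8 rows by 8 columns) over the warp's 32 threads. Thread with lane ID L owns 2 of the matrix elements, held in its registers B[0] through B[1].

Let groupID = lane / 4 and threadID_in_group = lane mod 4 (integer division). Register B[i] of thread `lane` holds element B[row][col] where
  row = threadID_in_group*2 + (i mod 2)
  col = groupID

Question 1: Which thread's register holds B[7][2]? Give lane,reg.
11,1

c=2⇒gr=2  r=7⇒th=3,odd=1
L=2*4+3=11  i=1=1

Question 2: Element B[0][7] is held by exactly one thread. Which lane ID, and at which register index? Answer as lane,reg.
c: 7->gid=7  r: 0->tid=0,i&1=0
L=7*4+0=28  i=0=0

28,0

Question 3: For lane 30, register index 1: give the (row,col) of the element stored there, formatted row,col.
5,7

lane 30: G=7 (30/4), T=2 (30%4)
i=1: r=2*2+1=5, c=G=7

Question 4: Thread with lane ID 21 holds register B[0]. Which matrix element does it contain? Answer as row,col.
2,5

L=21->gid=21>>2=5, tid=21&3=1
[0]->row 1·2+0=2  col gid=5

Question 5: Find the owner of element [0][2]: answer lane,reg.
c:2=>grp=2  r:0=>tig=0,lo=0
L=2*4+0=8  i=0=0

8,0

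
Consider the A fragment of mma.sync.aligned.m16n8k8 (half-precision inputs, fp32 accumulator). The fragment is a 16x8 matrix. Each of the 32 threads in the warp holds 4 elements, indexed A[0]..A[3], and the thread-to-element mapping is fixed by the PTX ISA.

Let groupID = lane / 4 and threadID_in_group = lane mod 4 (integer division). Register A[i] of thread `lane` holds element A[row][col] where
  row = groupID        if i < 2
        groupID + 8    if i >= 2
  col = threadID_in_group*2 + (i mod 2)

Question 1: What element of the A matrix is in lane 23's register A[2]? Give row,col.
lane 23→23/4=5, 23 mod 4=3
i=2  r:5+8→13  c:2·3+0→6

13,6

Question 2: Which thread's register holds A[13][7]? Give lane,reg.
23,3

r=13→G=5,rhi=1  c=7→T=3,p=1
L=5*4+3=23  i=1*2+1=3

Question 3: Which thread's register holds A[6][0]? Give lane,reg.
24,0

r:6=>grp=6,rB=0  c:0=>tig=0,lo=0
L=6*4+0=24  i=0*2+0=0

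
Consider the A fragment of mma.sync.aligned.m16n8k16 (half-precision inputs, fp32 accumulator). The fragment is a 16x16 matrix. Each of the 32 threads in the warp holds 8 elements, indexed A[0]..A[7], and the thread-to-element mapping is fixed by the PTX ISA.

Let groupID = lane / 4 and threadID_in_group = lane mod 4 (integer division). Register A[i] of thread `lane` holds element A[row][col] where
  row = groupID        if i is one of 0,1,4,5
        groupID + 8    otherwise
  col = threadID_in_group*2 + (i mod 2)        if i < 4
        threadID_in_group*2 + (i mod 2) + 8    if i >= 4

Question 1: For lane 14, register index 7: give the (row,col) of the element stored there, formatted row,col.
11,13

lane 14->14/4=3, 14 mod 4=2
i=7  r:3+8->11  c:2·2+1+8->13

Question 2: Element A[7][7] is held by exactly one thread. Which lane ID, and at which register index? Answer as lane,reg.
31,1

r: 7->gid=7,r8=0  c: 7->c8=0,tid=3,i&1=1
L=7*4+3=31  i=0*4+0*2+1=1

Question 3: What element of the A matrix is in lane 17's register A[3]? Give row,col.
lane 17=>17/4=4, 17 mod 4=1
i=3  r:4+8=>12  c:2·1+1+0=>3

12,3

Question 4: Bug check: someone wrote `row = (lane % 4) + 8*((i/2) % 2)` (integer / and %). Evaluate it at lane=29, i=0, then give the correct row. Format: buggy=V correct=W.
buggy=1 correct=7

`(lane % 4) + 8*((i/2) % 2)`[29,0]→1
lane 29: G=7 (29/4), T=1 (29%4)
i=0: r=7+0=7, c=1*2+0+0=2
row: 1 vs 7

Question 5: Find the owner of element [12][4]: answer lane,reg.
r: 12->gid=4,r8=1  c: 4->c8=0,tid=2,i&1=0
L=4*4+2=18  i=0*4+1*2+0=2

18,2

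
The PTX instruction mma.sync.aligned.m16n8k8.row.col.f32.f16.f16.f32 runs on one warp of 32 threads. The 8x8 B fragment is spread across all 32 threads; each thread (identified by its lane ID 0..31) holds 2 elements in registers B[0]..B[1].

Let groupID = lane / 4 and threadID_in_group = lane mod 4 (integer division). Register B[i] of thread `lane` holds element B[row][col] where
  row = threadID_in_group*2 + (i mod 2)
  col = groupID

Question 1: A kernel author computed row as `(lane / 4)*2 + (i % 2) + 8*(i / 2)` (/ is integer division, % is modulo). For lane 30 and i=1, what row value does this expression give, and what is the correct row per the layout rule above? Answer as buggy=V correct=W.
`(lane / 4)*2 + (i % 2) + 8*(i / 2)`[30,1]⇒15
lane 30: gr=7 (30/4), th=2 (30%4)
i=1: r=2*2+1=5, c=gr=7
row: 15 vs 5

buggy=15 correct=5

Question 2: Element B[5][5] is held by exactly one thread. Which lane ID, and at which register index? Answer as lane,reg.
c=5->g=5  r=5->t=2,b0=1
L=5*4+2=22  i=1=1

22,1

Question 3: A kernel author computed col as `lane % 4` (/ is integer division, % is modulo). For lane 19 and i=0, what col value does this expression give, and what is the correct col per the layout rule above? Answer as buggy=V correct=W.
buggy=3 correct=4

`lane % 4`[19,0]->3
19: gid=4,tid=3
[0] (3*2+0,4) = (6,4)
col: 3 vs 4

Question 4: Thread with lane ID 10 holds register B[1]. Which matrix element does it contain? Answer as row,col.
5,2

10: G=2,T=2
[1] (2*2+1,2) = (5,2)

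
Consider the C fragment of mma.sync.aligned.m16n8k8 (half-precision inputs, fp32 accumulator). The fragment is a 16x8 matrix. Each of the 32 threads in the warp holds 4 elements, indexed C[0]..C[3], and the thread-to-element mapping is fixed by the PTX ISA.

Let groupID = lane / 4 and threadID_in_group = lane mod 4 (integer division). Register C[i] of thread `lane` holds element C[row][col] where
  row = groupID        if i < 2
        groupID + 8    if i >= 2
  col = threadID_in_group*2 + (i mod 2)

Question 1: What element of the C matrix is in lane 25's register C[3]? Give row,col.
lane 25: gid=6 (25/4), tid=1 (25%4)
i=3: r=6+8=14, c=1*2+1=3

14,3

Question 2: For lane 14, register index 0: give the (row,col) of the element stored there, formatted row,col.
14: G=3,T=2
[0] (3+0,2*2+0) = (3,4)

3,4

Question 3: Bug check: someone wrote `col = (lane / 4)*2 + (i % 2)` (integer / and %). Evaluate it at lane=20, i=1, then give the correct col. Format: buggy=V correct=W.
`(lane / 4)*2 + (i % 2)`[20,1]->11
lane 20: g=5 (20/4), t=0 (20%4)
i=1: r=5+0=5, c=0*2+1=1
col: 11 vs 1

buggy=11 correct=1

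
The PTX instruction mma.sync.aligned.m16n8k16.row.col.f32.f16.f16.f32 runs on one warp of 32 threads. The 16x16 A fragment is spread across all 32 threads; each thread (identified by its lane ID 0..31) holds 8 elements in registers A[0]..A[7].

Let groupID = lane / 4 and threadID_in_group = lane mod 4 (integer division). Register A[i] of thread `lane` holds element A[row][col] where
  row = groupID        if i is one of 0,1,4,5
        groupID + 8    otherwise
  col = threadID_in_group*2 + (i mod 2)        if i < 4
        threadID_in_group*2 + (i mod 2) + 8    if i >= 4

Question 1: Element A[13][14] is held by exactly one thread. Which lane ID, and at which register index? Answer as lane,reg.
r: 13->gid=5,r8=1  c: 14->c8=1,tid=3,i&1=0
L=5*4+3=23  i=1*4+1*2+0=6

23,6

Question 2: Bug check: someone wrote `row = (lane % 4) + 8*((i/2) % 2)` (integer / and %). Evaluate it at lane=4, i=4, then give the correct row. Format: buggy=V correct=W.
`(lane % 4) + 8*((i/2) % 2)`[4,4]->0
lane 4->4/4=1, 4 mod 4=0
i=4  r:1+0->1  c:2·0+0+8->8
row: 0 vs 1

buggy=0 correct=1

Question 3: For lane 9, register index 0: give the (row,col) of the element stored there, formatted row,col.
2,2

lane 9->9/4=2, 9 mod 4=1
i=0  r:2+0->2  c:2·1+0+0->2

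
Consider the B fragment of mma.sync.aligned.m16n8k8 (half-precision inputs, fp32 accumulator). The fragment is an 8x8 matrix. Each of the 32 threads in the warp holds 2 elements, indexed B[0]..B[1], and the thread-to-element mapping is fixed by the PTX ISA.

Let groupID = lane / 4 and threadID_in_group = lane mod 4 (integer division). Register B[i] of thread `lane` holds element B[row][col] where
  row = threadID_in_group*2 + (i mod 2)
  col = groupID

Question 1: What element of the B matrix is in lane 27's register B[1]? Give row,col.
27: grp=6,tig=3
[1] (3*2+1,6) = (7,6)

7,6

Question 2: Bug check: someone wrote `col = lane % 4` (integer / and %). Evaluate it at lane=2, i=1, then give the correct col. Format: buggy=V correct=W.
`lane % 4`[2,1]=>2
L=2=>grp=2>>2=0, tig=2&3=2
[1]=>row 2·2+1=5  col grp=0
col: 2 vs 0

buggy=2 correct=0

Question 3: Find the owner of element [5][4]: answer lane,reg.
18,1

c: 4->gid=4  r: 5->tid=2,i&1=1
L=4*4+2=18  i=1=1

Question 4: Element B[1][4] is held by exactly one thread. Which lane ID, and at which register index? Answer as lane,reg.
16,1

c=4⇒gr=4  r=1⇒th=0,odd=1
L=4*4+0=16  i=1=1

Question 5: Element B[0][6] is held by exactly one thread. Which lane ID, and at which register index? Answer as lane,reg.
c: 6->gid=6  r: 0->tid=0,i&1=0
L=6*4+0=24  i=0=0

24,0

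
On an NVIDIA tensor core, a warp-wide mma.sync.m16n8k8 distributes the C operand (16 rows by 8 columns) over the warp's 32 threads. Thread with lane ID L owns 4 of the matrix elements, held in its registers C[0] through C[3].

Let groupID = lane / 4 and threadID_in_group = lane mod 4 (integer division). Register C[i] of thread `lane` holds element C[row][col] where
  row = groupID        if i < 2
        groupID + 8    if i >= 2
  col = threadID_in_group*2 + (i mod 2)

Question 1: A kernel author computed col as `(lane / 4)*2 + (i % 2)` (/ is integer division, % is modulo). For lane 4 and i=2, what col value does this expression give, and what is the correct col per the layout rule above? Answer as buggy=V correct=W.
`(lane / 4)*2 + (i % 2)`[4,2]⇒2
L=4⇒gr=4>>2=1, th=4&3=0
[2]⇒row 1+8=9  col 0·2+0=0
col: 2 vs 0

buggy=2 correct=0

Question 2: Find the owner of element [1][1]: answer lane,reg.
4,1

r=1->g=1,rb=0  c=1->t=0,b0=1
L=1*4+0=4  i=0*2+1=1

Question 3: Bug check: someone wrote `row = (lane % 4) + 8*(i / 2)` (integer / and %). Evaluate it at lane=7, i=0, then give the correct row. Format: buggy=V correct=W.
buggy=3 correct=1

`(lane % 4) + 8*(i / 2)`[7,0]->3
lane 7->7/4=1, 7 mod 4=3
i=0  r:1+0->1  c:2·3+0->6
row: 3 vs 1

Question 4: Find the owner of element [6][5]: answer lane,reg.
26,1

r: 6->gid=6,r8=0  c: 5->tid=2,i&1=1
L=6*4+2=26  i=0*2+1=1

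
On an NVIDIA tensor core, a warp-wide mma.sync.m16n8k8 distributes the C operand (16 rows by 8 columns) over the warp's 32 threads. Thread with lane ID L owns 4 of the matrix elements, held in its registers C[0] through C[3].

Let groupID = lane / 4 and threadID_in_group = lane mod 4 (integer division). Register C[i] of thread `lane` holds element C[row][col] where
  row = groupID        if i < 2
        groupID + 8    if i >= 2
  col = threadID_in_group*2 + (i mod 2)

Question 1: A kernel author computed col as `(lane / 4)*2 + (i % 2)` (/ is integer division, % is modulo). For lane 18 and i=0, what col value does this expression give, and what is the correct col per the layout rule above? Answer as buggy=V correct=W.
buggy=8 correct=4

`(lane / 4)*2 + (i % 2)`[18,0]->8
18: gid=4,tid=2
[0] (4+0,2*2+0) = (4,4)
col: 8 vs 4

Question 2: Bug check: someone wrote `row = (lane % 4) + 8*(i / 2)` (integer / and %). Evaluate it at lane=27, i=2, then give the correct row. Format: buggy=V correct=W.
`(lane % 4) + 8*(i / 2)`[27,2]⇒11
lane 27⇒27/4=6, 27 mod 4=3
i=2  r:6+8⇒14  c:2·3+0⇒6
row: 11 vs 14

buggy=11 correct=14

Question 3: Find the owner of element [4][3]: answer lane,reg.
17,1

r:4=>grp=4,rB=0  c:3=>tig=1,lo=1
L=4*4+1=17  i=0*2+1=1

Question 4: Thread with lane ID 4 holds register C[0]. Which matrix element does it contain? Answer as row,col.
lane 4: gid=1 (4/4), tid=0 (4%4)
i=0: r=1+0=1, c=0*2+0=0

1,0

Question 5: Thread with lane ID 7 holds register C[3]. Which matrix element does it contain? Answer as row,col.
lane 7⇒7/4=1, 7 mod 4=3
i=3  r:1+8⇒9  c:2·3+1⇒7

9,7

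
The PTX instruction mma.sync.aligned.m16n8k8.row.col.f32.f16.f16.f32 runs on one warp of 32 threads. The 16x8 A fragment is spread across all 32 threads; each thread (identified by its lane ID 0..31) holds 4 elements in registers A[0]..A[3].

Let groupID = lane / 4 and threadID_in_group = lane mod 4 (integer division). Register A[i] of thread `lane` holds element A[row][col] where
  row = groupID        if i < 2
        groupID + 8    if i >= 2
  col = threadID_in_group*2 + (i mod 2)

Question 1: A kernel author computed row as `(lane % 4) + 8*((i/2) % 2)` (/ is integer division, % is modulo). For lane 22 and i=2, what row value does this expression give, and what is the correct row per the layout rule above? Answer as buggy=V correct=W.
`(lane % 4) + 8*((i/2) % 2)`[22,2]->10
lane 22: g=5 (22/4), t=2 (22%4)
i=2: r=5+8=13, c=2*2+0=4
row: 10 vs 13

buggy=10 correct=13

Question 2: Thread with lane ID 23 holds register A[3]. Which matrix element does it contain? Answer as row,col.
lane 23: gid=5 (23/4), tid=3 (23%4)
i=3: r=5+8=13, c=3*2+1=7

13,7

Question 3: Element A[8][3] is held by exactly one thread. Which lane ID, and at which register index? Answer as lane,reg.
1,3

r=8->g=0,rb=1  c=3->t=1,b0=1
L=0*4+1=1  i=1*2+1=3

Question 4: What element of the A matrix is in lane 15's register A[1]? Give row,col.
lane 15->15/4=3, 15 mod 4=3
i=1  r:3+0->3  c:2·3+1->7

3,7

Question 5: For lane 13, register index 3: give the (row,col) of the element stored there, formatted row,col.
11,3

lane 13->13/4=3, 13 mod 4=1
i=3  r:3+8->11  c:2·1+1->3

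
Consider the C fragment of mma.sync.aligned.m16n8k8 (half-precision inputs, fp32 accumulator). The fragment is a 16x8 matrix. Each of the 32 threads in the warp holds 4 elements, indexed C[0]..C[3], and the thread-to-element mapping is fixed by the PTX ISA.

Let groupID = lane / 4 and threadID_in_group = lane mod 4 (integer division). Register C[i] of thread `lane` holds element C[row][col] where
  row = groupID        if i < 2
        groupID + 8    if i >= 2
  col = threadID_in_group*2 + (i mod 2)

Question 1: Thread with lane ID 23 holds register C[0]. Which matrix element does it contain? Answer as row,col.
L=23=>grp=23>>2=5, tig=23&3=3
[0]=>row 5+0=5  col 3·2+0=6

5,6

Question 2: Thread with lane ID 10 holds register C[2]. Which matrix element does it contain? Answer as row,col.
10,4

L=10=>grp=10>>2=2, tig=10&3=2
[2]=>row 2+8=10  col 2·2+0=4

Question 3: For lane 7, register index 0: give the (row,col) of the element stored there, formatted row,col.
1,6

lane 7->7/4=1, 7 mod 4=3
i=0  r:1+0->1  c:2·3+0->6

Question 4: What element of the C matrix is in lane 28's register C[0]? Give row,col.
7,0

28: g=7,t=0
[0] (7+0,0*2+0) = (7,0)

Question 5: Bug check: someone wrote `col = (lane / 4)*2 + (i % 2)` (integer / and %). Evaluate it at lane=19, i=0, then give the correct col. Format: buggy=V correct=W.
`(lane / 4)*2 + (i % 2)`[19,0]->8
19: gid=4,tid=3
[0] (4+0,3*2+0) = (4,6)
col: 8 vs 6

buggy=8 correct=6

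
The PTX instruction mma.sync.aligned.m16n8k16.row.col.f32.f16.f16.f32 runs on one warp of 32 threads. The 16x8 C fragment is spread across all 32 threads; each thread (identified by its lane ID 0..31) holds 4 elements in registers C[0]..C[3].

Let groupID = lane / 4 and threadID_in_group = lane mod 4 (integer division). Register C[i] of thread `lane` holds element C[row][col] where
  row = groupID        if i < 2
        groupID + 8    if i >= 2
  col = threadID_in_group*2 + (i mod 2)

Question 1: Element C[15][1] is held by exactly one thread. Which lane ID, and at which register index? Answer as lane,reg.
r: 15->gid=7,r8=1  c: 1->tid=0,i&1=1
L=7*4+0=28  i=1*2+1=3

28,3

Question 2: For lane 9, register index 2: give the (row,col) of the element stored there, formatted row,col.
10,2

9: g=2,t=1
[2] (2+8,1*2+0) = (10,2)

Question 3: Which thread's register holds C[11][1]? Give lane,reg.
r=11⇒gr=3,Rb=1  c=1⇒th=0,odd=1
L=3*4+0=12  i=1*2+1=3

12,3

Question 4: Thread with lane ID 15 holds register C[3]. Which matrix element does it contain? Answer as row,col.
L=15→G=15>>2=3, T=15&3=3
[3]→row 3+8=11  col 3·2+1=7

11,7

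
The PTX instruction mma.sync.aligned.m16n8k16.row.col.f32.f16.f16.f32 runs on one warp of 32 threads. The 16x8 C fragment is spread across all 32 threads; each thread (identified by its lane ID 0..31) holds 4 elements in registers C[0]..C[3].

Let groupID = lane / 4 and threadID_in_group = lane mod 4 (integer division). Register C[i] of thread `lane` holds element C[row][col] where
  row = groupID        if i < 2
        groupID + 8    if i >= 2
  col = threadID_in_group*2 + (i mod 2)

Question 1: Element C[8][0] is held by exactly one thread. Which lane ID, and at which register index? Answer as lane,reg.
r=8⇒gr=0,Rb=1  c=0⇒th=0,odd=0
L=0*4+0=0  i=1*2+0=2

0,2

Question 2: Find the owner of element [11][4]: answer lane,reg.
14,2

r:11=>grp=3,rB=1  c:4=>tig=2,lo=0
L=3*4+2=14  i=1*2+0=2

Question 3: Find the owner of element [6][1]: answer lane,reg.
24,1

r=6->g=6,rb=0  c=1->t=0,b0=1
L=6*4+0=24  i=0*2+1=1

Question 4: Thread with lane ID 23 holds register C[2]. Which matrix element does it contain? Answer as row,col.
13,6

lane 23: g=5 (23/4), t=3 (23%4)
i=2: r=5+8=13, c=3*2+0=6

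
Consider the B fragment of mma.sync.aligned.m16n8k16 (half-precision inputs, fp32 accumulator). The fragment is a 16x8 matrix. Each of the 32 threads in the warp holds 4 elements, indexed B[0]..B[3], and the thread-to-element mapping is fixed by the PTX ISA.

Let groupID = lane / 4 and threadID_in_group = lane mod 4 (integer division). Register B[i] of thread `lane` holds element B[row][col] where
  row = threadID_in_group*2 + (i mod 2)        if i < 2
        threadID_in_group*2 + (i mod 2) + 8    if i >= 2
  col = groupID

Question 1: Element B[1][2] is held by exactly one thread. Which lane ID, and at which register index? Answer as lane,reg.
c=2⇒gr=2  r=1⇒Rb=0,th=0,odd=1
L=2*4+0=8  i=0*2+1=1

8,1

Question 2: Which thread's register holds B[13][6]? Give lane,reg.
c=6→G=6  r=13→rhi=1,T=2,p=1
L=6*4+2=26  i=1*2+1=3

26,3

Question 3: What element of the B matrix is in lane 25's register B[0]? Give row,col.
2,6

L=25->gid=25>>2=6, tid=25&3=1
[0]->row 1·2+0+0=2  col gid=6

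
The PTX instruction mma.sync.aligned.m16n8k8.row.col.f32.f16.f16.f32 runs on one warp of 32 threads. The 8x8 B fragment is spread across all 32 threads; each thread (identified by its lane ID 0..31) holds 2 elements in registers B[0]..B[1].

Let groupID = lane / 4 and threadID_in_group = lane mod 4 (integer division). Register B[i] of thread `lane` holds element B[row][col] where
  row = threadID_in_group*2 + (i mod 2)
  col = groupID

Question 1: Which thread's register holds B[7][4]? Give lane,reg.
c=4->g=4  r=7->t=3,b0=1
L=4*4+3=19  i=1=1

19,1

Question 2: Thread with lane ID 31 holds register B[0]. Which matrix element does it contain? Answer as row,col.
lane 31: grp=7 (31/4), tig=3 (31%4)
i=0: r=3*2+0=6, c=grp=7

6,7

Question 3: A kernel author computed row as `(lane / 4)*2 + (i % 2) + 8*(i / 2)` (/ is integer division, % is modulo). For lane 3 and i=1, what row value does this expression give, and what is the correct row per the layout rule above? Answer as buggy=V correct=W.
buggy=1 correct=7

`(lane / 4)*2 + (i % 2) + 8*(i / 2)`[3,1]->1
L=3->g=3>>2=0, t=3&3=3
[1]->row 3·2+1=7  col g=0
row: 1 vs 7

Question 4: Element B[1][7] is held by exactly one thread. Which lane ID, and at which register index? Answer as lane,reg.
28,1

c=7->g=7  r=1->t=0,b0=1
L=7*4+0=28  i=1=1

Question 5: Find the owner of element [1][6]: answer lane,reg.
c=6⇒gr=6  r=1⇒th=0,odd=1
L=6*4+0=24  i=1=1

24,1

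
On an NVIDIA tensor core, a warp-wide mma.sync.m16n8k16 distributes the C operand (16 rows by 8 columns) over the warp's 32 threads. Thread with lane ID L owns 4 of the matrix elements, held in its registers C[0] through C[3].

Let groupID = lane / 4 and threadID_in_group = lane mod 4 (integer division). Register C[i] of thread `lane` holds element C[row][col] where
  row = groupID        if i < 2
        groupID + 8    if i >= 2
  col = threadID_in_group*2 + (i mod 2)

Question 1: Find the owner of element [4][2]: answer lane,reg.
r:4=>grp=4,rB=0  c:2=>tig=1,lo=0
L=4*4+1=17  i=0*2+0=0

17,0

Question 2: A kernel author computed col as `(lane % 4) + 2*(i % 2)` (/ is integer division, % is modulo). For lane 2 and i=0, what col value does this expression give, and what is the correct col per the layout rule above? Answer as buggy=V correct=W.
buggy=2 correct=4

`(lane % 4) + 2*(i % 2)`[2,0]→2
lane 2: G=0 (2/4), T=2 (2%4)
i=0: r=0+0=0, c=2*2+0=4
col: 2 vs 4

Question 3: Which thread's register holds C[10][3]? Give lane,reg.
r:10=>grp=2,rB=1  c:3=>tig=1,lo=1
L=2*4+1=9  i=1*2+1=3

9,3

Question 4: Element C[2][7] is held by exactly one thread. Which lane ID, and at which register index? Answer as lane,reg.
r=2⇒gr=2,Rb=0  c=7⇒th=3,odd=1
L=2*4+3=11  i=0*2+1=1

11,1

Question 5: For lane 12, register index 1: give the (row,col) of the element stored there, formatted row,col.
12: g=3,t=0
[1] (3+0,0*2+1) = (3,1)

3,1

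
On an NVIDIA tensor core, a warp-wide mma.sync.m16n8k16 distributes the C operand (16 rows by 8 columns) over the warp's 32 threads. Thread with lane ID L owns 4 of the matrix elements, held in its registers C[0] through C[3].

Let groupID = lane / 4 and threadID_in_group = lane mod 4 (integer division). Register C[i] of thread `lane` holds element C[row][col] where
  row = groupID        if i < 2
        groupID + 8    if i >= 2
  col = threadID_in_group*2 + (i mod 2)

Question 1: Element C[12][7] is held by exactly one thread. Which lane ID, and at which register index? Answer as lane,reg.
19,3

r=12->g=4,rb=1  c=7->t=3,b0=1
L=4*4+3=19  i=1*2+1=3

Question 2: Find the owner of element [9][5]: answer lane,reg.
r=9->g=1,rb=1  c=5->t=2,b0=1
L=1*4+2=6  i=1*2+1=3

6,3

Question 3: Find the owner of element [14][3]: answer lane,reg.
r=14->g=6,rb=1  c=3->t=1,b0=1
L=6*4+1=25  i=1*2+1=3

25,3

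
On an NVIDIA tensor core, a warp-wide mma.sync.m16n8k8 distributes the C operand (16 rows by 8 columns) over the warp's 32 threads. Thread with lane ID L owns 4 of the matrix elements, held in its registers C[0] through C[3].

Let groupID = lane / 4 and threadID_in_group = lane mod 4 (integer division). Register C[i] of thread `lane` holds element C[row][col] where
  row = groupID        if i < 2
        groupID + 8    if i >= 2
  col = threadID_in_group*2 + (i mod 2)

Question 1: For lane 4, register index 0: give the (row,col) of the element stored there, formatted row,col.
lane 4: grp=1 (4/4), tig=0 (4%4)
i=0: r=1+0=1, c=0*2+0=0

1,0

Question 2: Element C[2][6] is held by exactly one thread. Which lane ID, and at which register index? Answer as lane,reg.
r=2→G=2,rhi=0  c=6→T=3,p=0
L=2*4+3=11  i=0*2+0=0

11,0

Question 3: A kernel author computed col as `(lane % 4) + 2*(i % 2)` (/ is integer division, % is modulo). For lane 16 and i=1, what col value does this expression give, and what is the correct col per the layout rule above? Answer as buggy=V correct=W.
buggy=2 correct=1

`(lane % 4) + 2*(i % 2)`[16,1]=>2
lane 16=>16/4=4, 16 mod 4=0
i=1  r:4+0=>4  c:2·0+1=>1
col: 2 vs 1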